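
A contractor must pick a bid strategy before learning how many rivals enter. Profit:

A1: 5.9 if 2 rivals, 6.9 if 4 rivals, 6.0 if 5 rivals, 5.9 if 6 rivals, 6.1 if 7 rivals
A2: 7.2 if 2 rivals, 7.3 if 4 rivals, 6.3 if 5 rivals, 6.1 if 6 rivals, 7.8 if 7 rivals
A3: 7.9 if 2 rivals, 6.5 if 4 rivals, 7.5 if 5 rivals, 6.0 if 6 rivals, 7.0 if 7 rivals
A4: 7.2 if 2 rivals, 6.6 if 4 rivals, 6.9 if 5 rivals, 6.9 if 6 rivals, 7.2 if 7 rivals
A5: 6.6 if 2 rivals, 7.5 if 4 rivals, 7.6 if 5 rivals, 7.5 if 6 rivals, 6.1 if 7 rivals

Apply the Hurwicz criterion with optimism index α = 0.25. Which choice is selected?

A4

A1: 0.25·6.9 + 0.75·5.9 = 6.15
A2: 0.25·7.8 + 0.75·6.1 = 6.525
A3: 0.25·7.9 + 0.75·6.0 = 6.475
A4: 0.25·7.2 + 0.75·6.6 = 6.75
A5: 0.25·7.6 + 0.75·6.1 = 6.475
Highest Hurwicz score = 6.75 → A4.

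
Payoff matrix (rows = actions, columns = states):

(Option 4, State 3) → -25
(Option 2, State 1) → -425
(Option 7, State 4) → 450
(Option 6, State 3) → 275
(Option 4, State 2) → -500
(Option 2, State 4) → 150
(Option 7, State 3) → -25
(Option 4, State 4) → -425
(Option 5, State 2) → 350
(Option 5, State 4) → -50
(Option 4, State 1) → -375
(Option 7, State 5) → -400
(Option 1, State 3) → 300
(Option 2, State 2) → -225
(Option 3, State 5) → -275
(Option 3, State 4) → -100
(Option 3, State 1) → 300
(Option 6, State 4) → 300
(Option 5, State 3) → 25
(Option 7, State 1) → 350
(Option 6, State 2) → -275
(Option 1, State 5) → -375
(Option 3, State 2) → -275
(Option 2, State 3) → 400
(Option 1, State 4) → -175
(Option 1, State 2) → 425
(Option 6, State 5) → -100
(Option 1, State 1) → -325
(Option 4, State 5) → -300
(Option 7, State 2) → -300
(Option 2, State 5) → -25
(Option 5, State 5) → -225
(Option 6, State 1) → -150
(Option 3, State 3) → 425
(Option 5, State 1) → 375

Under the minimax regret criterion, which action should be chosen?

Option 5

Column bests: State 1=375, State 2=425, State 3=425, State 4=450, State 5=-25.
Option 1 regrets: 700, 0, 125, 625, 350 → max 700
Option 2 regrets: 800, 650, 25, 300, 0 → max 800
Option 3 regrets: 75, 700, 0, 550, 250 → max 700
Option 4 regrets: 750, 925, 450, 875, 275 → max 925
Option 5 regrets: 0, 75, 400, 500, 200 → max 500
Option 6 regrets: 525, 700, 150, 150, 75 → max 700
Option 7 regrets: 25, 725, 450, 0, 375 → max 725
Smallest max regret = 500 → Option 5.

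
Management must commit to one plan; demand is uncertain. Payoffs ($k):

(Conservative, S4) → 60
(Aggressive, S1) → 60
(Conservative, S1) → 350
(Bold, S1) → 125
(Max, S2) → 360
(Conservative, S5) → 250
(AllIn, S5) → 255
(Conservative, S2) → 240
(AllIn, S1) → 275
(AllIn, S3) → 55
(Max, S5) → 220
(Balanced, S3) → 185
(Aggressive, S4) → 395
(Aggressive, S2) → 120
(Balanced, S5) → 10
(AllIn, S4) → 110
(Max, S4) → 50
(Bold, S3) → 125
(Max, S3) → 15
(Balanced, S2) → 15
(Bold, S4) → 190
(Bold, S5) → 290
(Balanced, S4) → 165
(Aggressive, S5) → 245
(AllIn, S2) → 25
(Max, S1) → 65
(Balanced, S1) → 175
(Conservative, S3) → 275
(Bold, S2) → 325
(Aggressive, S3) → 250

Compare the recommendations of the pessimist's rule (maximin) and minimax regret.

Row minima: Conservative=60, Balanced=10, Aggressive=60, Bold=125, AllIn=25, Max=15
Best worst-case = 125 → Bold.
Column bests: S1=350, S2=360, S3=275, S4=395, S5=290.
Conservative regrets: 0, 120, 0, 335, 40 → max 335
Balanced regrets: 175, 345, 90, 230, 280 → max 345
Aggressive regrets: 290, 240, 25, 0, 45 → max 290
Bold regrets: 225, 35, 150, 205, 0 → max 225
AllIn regrets: 75, 335, 220, 285, 35 → max 335
Max regrets: 285, 0, 260, 345, 70 → max 345
Smallest max regret = 225 → Bold.

maximin → Bold; minimax regret → Bold (agree)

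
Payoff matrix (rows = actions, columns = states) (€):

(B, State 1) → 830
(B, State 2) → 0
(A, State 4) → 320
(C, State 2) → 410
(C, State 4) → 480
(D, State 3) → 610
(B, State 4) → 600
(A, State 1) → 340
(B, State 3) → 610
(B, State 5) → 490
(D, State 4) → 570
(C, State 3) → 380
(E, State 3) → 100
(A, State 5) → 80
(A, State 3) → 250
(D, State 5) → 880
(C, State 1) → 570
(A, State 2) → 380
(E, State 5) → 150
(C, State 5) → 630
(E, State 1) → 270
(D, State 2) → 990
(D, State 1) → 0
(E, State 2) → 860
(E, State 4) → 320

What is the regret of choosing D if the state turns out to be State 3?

0

Best payoff under State 3 is 610.
Regret = 610 − 610 = 0.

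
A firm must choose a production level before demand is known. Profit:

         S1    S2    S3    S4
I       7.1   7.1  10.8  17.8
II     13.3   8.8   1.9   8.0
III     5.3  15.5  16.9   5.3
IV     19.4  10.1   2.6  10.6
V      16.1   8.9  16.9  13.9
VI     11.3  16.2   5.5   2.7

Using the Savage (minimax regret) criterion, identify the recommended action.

V

Column bests: S1=19.4, S2=16.2, S3=16.9, S4=17.8.
I regrets: 12.3, 9.1, 6.1, 0.0 → max 12.3
II regrets: 6.1, 7.4, 15.0, 9.8 → max 15.0
III regrets: 14.1, 0.7, 0.0, 12.5 → max 14.1
IV regrets: 0.0, 6.1, 14.3, 7.2 → max 14.3
V regrets: 3.3, 7.3, 0.0, 3.9 → max 7.3
VI regrets: 8.1, 0.0, 11.4, 15.1 → max 15.1
Smallest max regret = 7.3 → V.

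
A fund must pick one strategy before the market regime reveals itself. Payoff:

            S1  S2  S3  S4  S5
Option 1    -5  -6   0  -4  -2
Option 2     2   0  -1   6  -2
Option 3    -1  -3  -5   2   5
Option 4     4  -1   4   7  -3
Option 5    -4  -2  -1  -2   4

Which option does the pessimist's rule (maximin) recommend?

Option 2

Row minima: Option 1=-6, Option 2=-2, Option 3=-5, Option 4=-3, Option 5=-4
Best worst-case = -2 → Option 2.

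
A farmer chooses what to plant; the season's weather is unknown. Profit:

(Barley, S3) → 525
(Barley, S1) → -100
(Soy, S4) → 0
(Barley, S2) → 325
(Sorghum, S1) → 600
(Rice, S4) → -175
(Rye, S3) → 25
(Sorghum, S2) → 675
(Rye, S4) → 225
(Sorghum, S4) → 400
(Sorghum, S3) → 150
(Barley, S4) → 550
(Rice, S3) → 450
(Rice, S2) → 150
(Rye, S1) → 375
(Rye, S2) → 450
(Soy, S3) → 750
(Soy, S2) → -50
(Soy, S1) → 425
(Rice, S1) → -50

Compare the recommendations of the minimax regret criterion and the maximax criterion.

Column bests: S1=600, S2=675, S3=750, S4=550.
Rye regrets: 225, 225, 725, 325 → max 725
Barley regrets: 700, 350, 225, 0 → max 700
Rice regrets: 650, 525, 300, 725 → max 725
Soy regrets: 175, 725, 0, 550 → max 725
Sorghum regrets: 0, 0, 600, 150 → max 600
Smallest max regret = 600 → Sorghum.
Row maxima: Rye=450, Barley=550, Rice=450, Soy=750, Sorghum=675
Best best-case = 750 → Soy.

minimax regret → Sorghum; maximax → Soy (disagree)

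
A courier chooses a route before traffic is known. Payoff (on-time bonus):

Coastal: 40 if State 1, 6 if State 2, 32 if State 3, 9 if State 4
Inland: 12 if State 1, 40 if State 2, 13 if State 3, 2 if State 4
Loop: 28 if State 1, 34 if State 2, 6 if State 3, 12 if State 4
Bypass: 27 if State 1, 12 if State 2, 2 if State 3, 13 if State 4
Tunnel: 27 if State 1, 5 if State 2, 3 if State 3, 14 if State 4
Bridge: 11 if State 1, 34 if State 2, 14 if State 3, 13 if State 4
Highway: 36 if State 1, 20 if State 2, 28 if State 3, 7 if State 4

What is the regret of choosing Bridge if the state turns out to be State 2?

6

Best payoff under State 2 is 40.
Regret = 40 − 34 = 6.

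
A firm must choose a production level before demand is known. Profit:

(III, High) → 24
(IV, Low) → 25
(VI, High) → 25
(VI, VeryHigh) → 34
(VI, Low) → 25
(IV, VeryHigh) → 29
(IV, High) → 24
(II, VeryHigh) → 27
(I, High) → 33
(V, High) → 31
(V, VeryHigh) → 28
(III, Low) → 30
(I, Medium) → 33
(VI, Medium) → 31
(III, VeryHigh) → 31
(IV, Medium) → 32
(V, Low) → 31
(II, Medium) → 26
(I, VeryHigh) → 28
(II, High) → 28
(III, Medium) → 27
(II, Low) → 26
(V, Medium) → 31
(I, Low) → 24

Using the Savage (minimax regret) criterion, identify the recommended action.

V

Column bests: Low=31, Medium=33, High=33, VeryHigh=34.
I regrets: 7, 0, 0, 6 → max 7
II regrets: 5, 7, 5, 7 → max 7
III regrets: 1, 6, 9, 3 → max 9
IV regrets: 6, 1, 9, 5 → max 9
V regrets: 0, 2, 2, 6 → max 6
VI regrets: 6, 2, 8, 0 → max 8
Smallest max regret = 6 → V.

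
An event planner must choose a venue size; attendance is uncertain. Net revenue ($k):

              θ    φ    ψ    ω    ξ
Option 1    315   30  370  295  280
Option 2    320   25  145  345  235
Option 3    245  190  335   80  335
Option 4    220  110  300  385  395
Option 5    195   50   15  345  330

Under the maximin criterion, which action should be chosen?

Row minima: Option 1=30, Option 2=25, Option 3=80, Option 4=110, Option 5=15
Best worst-case = 110 → Option 4.

Option 4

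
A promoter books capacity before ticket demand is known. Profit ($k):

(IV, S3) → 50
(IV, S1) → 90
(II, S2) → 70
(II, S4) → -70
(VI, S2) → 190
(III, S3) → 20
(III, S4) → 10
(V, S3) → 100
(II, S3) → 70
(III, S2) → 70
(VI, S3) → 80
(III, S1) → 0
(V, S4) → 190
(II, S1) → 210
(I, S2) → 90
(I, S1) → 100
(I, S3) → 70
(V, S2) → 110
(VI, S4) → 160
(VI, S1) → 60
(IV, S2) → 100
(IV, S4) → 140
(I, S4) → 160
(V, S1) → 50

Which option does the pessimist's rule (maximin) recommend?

I

Row minima: I=70, II=-70, III=0, IV=50, V=50, VI=60
Best worst-case = 70 → I.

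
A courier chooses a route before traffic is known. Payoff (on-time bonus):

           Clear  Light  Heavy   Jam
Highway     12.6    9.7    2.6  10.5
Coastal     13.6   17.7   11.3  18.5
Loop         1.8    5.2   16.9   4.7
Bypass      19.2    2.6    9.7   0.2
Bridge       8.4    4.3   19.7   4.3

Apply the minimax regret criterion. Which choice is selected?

Coastal

Column bests: Clear=19.2, Light=17.7, Heavy=19.7, Jam=18.5.
Highway regrets: 6.6, 8.0, 17.1, 8.0 → max 17.1
Coastal regrets: 5.6, 0.0, 8.4, 0.0 → max 8.4
Loop regrets: 17.4, 12.5, 2.8, 13.8 → max 17.4
Bypass regrets: 0.0, 15.1, 10.0, 18.3 → max 18.3
Bridge regrets: 10.8, 13.4, 0.0, 14.2 → max 14.2
Smallest max regret = 8.4 → Coastal.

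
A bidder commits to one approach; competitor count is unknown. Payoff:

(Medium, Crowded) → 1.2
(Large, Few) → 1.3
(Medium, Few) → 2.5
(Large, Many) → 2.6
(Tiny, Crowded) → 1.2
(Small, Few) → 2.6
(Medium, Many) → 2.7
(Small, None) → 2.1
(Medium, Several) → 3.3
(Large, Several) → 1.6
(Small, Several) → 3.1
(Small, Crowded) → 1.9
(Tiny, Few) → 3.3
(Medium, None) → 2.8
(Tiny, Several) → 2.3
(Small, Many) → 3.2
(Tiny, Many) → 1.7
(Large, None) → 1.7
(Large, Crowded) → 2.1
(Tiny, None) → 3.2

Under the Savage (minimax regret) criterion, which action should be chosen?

Column bests: None=3.2, Few=3.3, Several=3.3, Many=3.2, Crowded=2.1.
Tiny regrets: 0.0, 0.0, 1.0, 1.5, 0.9 → max 1.5
Small regrets: 1.1, 0.7, 0.2, 0.0, 0.2 → max 1.1
Medium regrets: 0.4, 0.8, 0.0, 0.5, 0.9 → max 0.9
Large regrets: 1.5, 2.0, 1.7, 0.6, 0.0 → max 2.0
Smallest max regret = 0.9 → Medium.

Medium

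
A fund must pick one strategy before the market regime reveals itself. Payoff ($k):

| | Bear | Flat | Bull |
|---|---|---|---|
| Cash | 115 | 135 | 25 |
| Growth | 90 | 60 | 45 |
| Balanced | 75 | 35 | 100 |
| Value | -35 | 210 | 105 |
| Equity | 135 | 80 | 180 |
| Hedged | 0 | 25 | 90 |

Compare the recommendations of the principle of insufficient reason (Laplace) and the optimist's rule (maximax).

Row averages: Cash=275/3, Growth=65, Balanced=70, Value=280/3, Equity=395/3, Hedged=115/3
Highest average = 395/3 → Equity.
Row maxima: Cash=135, Growth=90, Balanced=100, Value=210, Equity=180, Hedged=90
Best best-case = 210 → Value.

laplace → Equity; maximax → Value (disagree)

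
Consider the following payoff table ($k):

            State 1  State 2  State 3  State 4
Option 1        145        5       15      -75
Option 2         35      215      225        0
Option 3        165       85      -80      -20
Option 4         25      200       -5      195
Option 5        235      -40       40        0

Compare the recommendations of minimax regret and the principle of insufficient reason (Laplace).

minimax regret → Option 2; laplace → Option 2 (agree)

Column bests: State 1=235, State 2=215, State 3=225, State 4=195.
Option 1 regrets: 90, 210, 210, 270 → max 270
Option 2 regrets: 200, 0, 0, 195 → max 200
Option 3 regrets: 70, 130, 305, 215 → max 305
Option 4 regrets: 210, 15, 230, 0 → max 230
Option 5 regrets: 0, 255, 185, 195 → max 255
Smallest max regret = 200 → Option 2.
Row averages: Option 1=22.5, Option 2=118.75, Option 3=37.5, Option 4=103.75, Option 5=58.75
Highest average = 118.75 → Option 2.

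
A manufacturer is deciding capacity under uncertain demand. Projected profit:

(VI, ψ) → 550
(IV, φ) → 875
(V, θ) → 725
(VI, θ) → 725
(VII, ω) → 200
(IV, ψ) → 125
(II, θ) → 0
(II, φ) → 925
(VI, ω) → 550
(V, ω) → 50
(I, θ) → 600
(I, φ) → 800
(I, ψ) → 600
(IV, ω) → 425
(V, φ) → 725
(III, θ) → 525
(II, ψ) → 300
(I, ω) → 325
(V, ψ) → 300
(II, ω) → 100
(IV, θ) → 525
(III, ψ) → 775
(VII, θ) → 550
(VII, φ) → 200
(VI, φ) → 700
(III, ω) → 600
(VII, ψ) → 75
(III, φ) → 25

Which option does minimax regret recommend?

VI

Column bests: θ=725, φ=925, ψ=775, ω=600.
I regrets: 125, 125, 175, 275 → max 275
II regrets: 725, 0, 475, 500 → max 725
III regrets: 200, 900, 0, 0 → max 900
IV regrets: 200, 50, 650, 175 → max 650
V regrets: 0, 200, 475, 550 → max 550
VI regrets: 0, 225, 225, 50 → max 225
VII regrets: 175, 725, 700, 400 → max 725
Smallest max regret = 225 → VI.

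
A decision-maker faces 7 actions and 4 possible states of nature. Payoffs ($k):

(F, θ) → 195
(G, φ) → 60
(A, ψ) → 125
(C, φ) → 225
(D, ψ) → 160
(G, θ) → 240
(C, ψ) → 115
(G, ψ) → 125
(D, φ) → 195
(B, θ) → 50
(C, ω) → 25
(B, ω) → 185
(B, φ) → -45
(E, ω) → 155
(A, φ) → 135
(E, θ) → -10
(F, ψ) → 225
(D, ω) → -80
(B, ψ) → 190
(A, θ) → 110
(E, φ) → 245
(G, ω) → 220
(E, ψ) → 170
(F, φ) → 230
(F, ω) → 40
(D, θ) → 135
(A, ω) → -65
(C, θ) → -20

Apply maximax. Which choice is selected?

E

Row maxima: A=135, B=190, C=225, D=195, E=245, F=230, G=240
Best best-case = 245 → E.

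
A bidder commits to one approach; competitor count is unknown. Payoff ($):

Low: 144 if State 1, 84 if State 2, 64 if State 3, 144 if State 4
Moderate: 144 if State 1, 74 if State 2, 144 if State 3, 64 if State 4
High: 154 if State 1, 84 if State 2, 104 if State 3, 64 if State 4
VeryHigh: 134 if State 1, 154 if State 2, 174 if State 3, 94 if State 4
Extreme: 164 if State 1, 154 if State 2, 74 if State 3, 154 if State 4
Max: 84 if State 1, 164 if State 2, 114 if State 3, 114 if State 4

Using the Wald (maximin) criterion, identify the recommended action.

Row minima: Low=64, Moderate=64, High=64, VeryHigh=94, Extreme=74, Max=84
Best worst-case = 94 → VeryHigh.

VeryHigh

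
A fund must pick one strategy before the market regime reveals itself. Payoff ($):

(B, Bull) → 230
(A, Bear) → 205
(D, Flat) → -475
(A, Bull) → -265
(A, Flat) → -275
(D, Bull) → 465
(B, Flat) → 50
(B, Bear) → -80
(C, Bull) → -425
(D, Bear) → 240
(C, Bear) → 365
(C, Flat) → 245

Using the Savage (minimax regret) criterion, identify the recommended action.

Column bests: Bear=365, Flat=245, Bull=465.
A regrets: 160, 520, 730 → max 730
B regrets: 445, 195, 235 → max 445
C regrets: 0, 0, 890 → max 890
D regrets: 125, 720, 0 → max 720
Smallest max regret = 445 → B.

B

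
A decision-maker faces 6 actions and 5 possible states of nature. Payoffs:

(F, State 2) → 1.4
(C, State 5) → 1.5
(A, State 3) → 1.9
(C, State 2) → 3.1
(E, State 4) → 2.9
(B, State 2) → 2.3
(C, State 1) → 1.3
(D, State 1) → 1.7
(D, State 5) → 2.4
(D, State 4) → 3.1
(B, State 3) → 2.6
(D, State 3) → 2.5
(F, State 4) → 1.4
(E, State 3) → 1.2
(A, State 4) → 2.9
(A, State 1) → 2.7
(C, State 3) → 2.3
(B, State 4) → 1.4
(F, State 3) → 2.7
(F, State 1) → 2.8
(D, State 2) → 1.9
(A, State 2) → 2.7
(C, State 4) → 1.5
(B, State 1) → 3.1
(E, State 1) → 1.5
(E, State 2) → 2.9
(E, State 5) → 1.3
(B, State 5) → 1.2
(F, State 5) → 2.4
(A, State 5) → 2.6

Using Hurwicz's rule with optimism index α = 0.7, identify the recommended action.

D

A: 0.7·2.9 + 0.3·1.9 = 2.6
B: 0.7·3.1 + 0.3·1.2 = 2.53
C: 0.7·3.1 + 0.3·1.3 = 2.56
D: 0.7·3.1 + 0.3·1.7 = 2.68
E: 0.7·2.9 + 0.3·1.2 = 2.39
F: 0.7·2.8 + 0.3·1.4 = 2.38
Highest Hurwicz score = 2.68 → D.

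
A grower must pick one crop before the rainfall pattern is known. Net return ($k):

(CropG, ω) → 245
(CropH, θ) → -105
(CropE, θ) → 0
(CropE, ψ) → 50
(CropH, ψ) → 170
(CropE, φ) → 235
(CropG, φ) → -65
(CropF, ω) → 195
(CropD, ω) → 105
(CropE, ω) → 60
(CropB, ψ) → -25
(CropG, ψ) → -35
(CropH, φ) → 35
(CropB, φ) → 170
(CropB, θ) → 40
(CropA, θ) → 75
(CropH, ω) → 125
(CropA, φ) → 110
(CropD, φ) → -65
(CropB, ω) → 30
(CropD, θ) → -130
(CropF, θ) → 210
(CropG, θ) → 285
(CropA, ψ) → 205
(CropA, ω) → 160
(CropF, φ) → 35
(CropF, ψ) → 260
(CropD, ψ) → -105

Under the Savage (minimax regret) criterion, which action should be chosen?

Column bests: θ=285, φ=235, ψ=260, ω=245.
CropB regrets: 245, 65, 285, 215 → max 285
CropH regrets: 390, 200, 90, 120 → max 390
CropA regrets: 210, 125, 55, 85 → max 210
CropF regrets: 75, 200, 0, 50 → max 200
CropD regrets: 415, 300, 365, 140 → max 415
CropG regrets: 0, 300, 295, 0 → max 300
CropE regrets: 285, 0, 210, 185 → max 285
Smallest max regret = 200 → CropF.

CropF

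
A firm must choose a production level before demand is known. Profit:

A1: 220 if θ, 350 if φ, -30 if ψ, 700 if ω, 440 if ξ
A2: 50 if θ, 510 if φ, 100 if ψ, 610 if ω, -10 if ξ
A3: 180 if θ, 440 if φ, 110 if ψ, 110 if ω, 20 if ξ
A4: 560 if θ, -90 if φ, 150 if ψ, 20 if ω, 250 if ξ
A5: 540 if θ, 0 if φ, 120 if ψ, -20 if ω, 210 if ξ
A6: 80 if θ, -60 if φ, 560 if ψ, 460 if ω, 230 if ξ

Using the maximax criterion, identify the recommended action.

Row maxima: A1=700, A2=610, A3=440, A4=560, A5=540, A6=560
Best best-case = 700 → A1.

A1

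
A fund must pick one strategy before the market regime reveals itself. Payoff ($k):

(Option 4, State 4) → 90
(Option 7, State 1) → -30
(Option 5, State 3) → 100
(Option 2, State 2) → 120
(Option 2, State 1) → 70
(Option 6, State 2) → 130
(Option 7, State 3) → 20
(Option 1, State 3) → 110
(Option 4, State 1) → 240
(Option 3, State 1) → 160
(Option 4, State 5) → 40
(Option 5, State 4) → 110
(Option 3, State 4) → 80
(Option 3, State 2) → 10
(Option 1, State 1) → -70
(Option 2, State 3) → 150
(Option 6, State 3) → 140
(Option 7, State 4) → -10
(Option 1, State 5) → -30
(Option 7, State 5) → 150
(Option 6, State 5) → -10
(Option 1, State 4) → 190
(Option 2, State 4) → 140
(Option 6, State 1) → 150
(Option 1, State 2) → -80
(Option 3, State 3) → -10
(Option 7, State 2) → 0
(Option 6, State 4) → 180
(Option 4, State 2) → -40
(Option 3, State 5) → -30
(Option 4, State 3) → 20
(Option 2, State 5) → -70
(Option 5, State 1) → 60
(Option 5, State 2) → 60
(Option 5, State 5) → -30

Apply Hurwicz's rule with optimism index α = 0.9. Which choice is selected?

Option 1: 0.9·190 + 0.1·(-80) = 163
Option 2: 0.9·150 + 0.1·(-70) = 128
Option 3: 0.9·160 + 0.1·(-30) = 141
Option 4: 0.9·240 + 0.1·(-40) = 212
Option 5: 0.9·110 + 0.1·(-30) = 96
Option 6: 0.9·180 + 0.1·(-10) = 161
Option 7: 0.9·150 + 0.1·(-30) = 132
Highest Hurwicz score = 212 → Option 4.

Option 4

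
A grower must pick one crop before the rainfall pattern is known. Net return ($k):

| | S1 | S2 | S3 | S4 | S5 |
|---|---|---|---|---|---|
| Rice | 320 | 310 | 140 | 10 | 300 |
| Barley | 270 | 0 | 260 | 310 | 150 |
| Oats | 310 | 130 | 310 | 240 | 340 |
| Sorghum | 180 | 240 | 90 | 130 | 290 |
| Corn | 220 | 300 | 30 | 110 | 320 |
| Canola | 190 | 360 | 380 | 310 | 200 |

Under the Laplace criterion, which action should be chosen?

Row averages: Rice=216, Barley=198, Oats=266, Sorghum=186, Corn=196, Canola=288
Highest average = 288 → Canola.

Canola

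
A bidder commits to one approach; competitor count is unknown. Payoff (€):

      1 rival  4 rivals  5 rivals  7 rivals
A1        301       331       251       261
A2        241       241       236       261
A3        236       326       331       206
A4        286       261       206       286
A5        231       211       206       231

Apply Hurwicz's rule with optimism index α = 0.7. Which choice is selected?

A1: 0.7·331 + 0.3·251 = 307
A2: 0.7·261 + 0.3·236 = 253.5
A3: 0.7·331 + 0.3·206 = 293.5
A4: 0.7·286 + 0.3·206 = 262
A5: 0.7·231 + 0.3·206 = 223.5
Highest Hurwicz score = 307 → A1.

A1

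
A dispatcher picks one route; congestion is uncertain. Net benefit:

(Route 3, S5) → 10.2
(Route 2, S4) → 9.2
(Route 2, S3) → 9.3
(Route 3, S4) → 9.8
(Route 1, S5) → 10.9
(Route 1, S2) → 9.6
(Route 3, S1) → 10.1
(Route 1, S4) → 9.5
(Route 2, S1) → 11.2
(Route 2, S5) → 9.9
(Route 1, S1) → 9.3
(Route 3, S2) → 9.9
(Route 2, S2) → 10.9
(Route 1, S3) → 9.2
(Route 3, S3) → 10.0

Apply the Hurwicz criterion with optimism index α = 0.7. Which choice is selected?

Route 2

Route 1: 0.7·10.9 + 0.3·9.2 = 10.39
Route 2: 0.7·11.2 + 0.3·9.2 = 10.6
Route 3: 0.7·10.2 + 0.3·9.8 = 10.08
Highest Hurwicz score = 10.6 → Route 2.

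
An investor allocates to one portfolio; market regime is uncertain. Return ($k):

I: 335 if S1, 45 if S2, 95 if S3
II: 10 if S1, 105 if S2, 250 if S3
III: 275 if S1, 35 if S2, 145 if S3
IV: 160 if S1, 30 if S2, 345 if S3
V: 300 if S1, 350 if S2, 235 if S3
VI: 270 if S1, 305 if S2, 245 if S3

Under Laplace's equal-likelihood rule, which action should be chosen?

Row averages: I=475/3, II=365/3, III=455/3, IV=535/3, V=295, VI=820/3
Highest average = 295 → V.

V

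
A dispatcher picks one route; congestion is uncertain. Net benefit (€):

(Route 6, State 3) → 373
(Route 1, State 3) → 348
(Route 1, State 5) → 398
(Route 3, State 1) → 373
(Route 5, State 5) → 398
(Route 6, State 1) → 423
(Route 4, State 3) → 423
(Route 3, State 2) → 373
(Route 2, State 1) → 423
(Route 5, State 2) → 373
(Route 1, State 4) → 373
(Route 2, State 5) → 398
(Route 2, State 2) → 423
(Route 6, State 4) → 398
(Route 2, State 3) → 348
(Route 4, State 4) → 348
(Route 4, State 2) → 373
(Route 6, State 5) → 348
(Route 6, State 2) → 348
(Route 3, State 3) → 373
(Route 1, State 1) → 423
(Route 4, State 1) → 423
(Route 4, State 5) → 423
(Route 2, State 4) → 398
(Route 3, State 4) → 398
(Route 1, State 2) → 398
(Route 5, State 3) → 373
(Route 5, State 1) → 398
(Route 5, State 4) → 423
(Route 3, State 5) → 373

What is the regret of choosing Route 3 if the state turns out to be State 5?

Best payoff under State 5 is 423.
Regret = 423 − 373 = 50.

50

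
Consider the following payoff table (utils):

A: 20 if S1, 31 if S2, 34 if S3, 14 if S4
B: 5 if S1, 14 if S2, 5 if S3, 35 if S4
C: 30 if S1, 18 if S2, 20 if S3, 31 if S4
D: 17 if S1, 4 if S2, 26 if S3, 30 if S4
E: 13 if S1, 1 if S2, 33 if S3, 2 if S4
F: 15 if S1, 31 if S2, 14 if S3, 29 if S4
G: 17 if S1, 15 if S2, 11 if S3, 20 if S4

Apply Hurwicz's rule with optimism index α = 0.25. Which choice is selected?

A: 0.25·34 + 0.75·14 = 19
B: 0.25·35 + 0.75·5 = 12.5
C: 0.25·31 + 0.75·18 = 21.25
D: 0.25·30 + 0.75·4 = 10.5
E: 0.25·33 + 0.75·1 = 9
F: 0.25·31 + 0.75·14 = 18.25
G: 0.25·20 + 0.75·11 = 13.25
Highest Hurwicz score = 21.25 → C.

C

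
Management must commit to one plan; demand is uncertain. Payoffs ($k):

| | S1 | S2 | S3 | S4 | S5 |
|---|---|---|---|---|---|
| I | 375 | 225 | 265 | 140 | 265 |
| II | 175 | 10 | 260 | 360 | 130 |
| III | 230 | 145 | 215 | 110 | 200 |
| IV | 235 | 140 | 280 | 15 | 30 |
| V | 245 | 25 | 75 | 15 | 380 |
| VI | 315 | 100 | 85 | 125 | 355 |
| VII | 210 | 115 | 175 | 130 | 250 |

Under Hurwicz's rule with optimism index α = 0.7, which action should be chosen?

I

I: 0.7·375 + 0.3·140 = 304.5
II: 0.7·360 + 0.3·10 = 255
III: 0.7·230 + 0.3·110 = 194
IV: 0.7·280 + 0.3·15 = 200.5
V: 0.7·380 + 0.3·15 = 270.5
VI: 0.7·355 + 0.3·85 = 274
VII: 0.7·250 + 0.3·115 = 209.5
Highest Hurwicz score = 304.5 → I.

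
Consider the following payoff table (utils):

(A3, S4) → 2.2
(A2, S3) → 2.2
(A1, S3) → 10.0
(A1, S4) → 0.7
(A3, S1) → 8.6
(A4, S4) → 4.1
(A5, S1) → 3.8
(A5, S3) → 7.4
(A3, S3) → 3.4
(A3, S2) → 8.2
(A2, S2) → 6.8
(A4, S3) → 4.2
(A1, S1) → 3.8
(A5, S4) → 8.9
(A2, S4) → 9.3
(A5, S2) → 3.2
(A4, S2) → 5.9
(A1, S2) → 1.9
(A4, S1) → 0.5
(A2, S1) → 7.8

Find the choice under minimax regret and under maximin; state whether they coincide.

minimax regret → A5; maximin → A5 (agree)

Column bests: S1=8.6, S2=8.2, S3=10.0, S4=9.3.
A1 regrets: 4.8, 6.3, 0.0, 8.6 → max 8.6
A2 regrets: 0.8, 1.4, 7.8, 0.0 → max 7.8
A3 regrets: 0.0, 0.0, 6.6, 7.1 → max 7.1
A4 regrets: 8.1, 2.3, 5.8, 5.2 → max 8.1
A5 regrets: 4.8, 5.0, 2.6, 0.4 → max 5.0
Smallest max regret = 5.0 → A5.
Row minima: A1=0.7, A2=2.2, A3=2.2, A4=0.5, A5=3.2
Best worst-case = 3.2 → A5.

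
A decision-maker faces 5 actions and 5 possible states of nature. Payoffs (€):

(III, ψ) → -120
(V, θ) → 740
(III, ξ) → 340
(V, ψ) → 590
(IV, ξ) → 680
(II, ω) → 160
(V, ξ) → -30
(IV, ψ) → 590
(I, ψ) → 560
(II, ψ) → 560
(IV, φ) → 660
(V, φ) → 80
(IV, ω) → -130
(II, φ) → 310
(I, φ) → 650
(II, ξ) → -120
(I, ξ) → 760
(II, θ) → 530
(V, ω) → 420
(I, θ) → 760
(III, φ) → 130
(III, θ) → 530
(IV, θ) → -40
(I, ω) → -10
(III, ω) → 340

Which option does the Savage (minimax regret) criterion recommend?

I

Column bests: θ=760, φ=660, ψ=590, ω=420, ξ=760.
I regrets: 0, 10, 30, 430, 0 → max 430
II regrets: 230, 350, 30, 260, 880 → max 880
III regrets: 230, 530, 710, 80, 420 → max 710
IV regrets: 800, 0, 0, 550, 80 → max 800
V regrets: 20, 580, 0, 0, 790 → max 790
Smallest max regret = 430 → I.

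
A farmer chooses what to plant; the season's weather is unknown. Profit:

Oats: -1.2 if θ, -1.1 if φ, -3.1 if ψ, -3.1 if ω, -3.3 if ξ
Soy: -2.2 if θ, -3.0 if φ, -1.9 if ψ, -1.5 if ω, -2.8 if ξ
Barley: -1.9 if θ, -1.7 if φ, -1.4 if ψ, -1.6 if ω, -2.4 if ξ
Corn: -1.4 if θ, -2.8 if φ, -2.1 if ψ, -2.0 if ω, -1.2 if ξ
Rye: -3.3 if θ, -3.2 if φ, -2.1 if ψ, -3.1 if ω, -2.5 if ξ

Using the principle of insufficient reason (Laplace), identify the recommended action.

Row averages: Oats=-2.36, Soy=-2.28, Barley=-1.8, Corn=-1.9, Rye=-2.84
Highest average = -1.8 → Barley.

Barley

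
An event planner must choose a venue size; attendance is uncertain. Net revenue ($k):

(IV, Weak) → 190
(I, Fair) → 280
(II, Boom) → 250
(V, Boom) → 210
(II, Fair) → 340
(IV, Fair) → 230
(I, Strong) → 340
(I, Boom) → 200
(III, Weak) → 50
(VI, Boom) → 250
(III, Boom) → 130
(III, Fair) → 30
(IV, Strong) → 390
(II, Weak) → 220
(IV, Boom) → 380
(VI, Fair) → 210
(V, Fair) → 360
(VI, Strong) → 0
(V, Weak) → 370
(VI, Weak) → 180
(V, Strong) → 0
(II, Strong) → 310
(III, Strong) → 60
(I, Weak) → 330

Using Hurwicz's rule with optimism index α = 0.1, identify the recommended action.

I: 0.1·340 + 0.9·200 = 214
II: 0.1·340 + 0.9·220 = 232
III: 0.1·130 + 0.9·30 = 40
IV: 0.1·390 + 0.9·190 = 210
V: 0.1·370 + 0.9·0 = 37
VI: 0.1·250 + 0.9·0 = 25
Highest Hurwicz score = 232 → II.

II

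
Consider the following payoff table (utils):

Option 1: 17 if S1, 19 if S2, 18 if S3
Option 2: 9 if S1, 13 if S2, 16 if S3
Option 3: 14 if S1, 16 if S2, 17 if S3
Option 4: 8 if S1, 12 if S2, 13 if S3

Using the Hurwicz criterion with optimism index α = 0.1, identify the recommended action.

Option 1

Option 1: 0.1·19 + 0.9·17 = 17.2
Option 2: 0.1·16 + 0.9·9 = 9.7
Option 3: 0.1·17 + 0.9·14 = 14.3
Option 4: 0.1·13 + 0.9·8 = 8.5
Highest Hurwicz score = 17.2 → Option 1.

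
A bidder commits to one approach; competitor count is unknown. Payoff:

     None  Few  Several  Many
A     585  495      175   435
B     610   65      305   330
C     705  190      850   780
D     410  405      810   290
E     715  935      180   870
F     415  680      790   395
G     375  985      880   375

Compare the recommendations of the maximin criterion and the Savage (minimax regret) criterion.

Row minima: A=175, B=65, C=190, D=290, E=180, F=395, G=375
Best worst-case = 395 → F.
Column bests: None=715, Few=985, Several=880, Many=870.
A regrets: 130, 490, 705, 435 → max 705
B regrets: 105, 920, 575, 540 → max 920
C regrets: 10, 795, 30, 90 → max 795
D regrets: 305, 580, 70, 580 → max 580
E regrets: 0, 50, 700, 0 → max 700
F regrets: 300, 305, 90, 475 → max 475
G regrets: 340, 0, 0, 495 → max 495
Smallest max regret = 475 → F.

maximin → F; minimax regret → F (agree)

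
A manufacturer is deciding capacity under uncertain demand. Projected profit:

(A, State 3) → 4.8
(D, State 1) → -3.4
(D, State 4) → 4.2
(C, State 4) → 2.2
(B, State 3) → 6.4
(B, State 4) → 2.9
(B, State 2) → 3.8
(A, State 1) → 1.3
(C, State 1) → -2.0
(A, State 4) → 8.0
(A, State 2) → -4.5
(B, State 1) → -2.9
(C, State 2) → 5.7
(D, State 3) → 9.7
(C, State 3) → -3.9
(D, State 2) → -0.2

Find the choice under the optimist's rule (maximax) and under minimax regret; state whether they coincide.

maximax → D; minimax regret → B (disagree)

Row maxima: A=8.0, B=6.4, C=5.7, D=9.7
Best best-case = 9.7 → D.
Column bests: State 1=1.3, State 2=5.7, State 3=9.7, State 4=8.0.
A regrets: 0.0, 10.2, 4.9, 0.0 → max 10.2
B regrets: 4.2, 1.9, 3.3, 5.1 → max 5.1
C regrets: 3.3, 0.0, 13.6, 5.8 → max 13.6
D regrets: 4.7, 5.9, 0.0, 3.8 → max 5.9
Smallest max regret = 5.1 → B.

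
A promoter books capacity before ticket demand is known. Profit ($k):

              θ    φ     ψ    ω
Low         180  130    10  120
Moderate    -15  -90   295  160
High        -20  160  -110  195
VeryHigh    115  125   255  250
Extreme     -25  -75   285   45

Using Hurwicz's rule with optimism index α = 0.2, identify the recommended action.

Low: 0.2·180 + 0.8·10 = 44
Moderate: 0.2·295 + 0.8·(-90) = -13
High: 0.2·195 + 0.8·(-110) = -49
VeryHigh: 0.2·255 + 0.8·115 = 143
Extreme: 0.2·285 + 0.8·(-75) = -3
Highest Hurwicz score = 143 → VeryHigh.

VeryHigh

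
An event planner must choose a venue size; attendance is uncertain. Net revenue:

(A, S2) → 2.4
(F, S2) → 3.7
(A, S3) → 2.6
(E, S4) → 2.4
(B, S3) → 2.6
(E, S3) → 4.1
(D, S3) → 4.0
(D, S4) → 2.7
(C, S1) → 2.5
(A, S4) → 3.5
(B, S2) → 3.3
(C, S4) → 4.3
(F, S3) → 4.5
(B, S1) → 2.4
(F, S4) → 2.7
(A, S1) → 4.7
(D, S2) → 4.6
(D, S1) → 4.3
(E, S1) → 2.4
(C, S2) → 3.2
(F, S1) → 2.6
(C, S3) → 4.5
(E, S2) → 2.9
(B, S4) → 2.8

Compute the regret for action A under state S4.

0.8

Best payoff under S4 is 4.3.
Regret = 4.3 − 3.5 = 0.8.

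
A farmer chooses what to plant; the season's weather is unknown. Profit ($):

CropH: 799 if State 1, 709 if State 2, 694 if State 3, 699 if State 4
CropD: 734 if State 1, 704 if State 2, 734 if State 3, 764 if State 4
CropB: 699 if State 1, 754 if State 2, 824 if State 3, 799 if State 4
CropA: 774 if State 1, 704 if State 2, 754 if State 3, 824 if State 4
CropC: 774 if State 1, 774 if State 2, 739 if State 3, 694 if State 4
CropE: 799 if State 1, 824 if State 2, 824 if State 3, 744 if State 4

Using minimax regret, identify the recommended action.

Column bests: State 1=799, State 2=824, State 3=824, State 4=824.
CropH regrets: 0, 115, 130, 125 → max 130
CropD regrets: 65, 120, 90, 60 → max 120
CropB regrets: 100, 70, 0, 25 → max 100
CropA regrets: 25, 120, 70, 0 → max 120
CropC regrets: 25, 50, 85, 130 → max 130
CropE regrets: 0, 0, 0, 80 → max 80
Smallest max regret = 80 → CropE.

CropE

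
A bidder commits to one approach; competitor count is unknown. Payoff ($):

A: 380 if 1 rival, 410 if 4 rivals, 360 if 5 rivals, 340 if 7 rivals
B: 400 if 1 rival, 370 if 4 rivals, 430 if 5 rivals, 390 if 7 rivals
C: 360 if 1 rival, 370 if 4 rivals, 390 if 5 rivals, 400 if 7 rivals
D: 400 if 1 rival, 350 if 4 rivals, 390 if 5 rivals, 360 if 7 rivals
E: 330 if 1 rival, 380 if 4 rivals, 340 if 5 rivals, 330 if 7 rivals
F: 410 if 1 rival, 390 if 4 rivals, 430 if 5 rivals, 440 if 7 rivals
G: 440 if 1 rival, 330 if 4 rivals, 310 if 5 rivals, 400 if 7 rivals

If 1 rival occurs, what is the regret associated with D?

Best payoff under 1 rival is 440.
Regret = 440 − 400 = 40.

40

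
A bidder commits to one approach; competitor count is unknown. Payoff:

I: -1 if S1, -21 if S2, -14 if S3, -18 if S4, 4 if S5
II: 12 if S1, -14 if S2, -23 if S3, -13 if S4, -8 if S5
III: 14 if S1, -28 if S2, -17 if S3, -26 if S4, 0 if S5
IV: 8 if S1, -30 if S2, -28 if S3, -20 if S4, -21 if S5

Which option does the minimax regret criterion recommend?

II

Column bests: S1=14, S2=-14, S3=-14, S4=-13, S5=4.
I regrets: 15, 7, 0, 5, 0 → max 15
II regrets: 2, 0, 9, 0, 12 → max 12
III regrets: 0, 14, 3, 13, 4 → max 14
IV regrets: 6, 16, 14, 7, 25 → max 25
Smallest max regret = 12 → II.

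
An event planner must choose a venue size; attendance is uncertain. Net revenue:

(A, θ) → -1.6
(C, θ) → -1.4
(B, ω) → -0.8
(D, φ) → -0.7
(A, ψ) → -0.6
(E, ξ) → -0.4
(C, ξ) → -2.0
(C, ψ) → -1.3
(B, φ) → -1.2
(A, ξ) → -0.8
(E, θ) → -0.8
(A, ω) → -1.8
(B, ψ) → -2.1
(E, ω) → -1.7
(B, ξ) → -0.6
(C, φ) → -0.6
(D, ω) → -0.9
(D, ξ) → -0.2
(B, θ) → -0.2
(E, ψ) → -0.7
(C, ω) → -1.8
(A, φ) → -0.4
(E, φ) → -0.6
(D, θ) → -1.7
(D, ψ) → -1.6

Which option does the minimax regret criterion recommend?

E

Column bests: θ=-0.2, φ=-0.4, ψ=-0.6, ω=-0.8, ξ=-0.2.
A regrets: 1.4, 0.0, 0.0, 1.0, 0.6 → max 1.4
B regrets: 0.0, 0.8, 1.5, 0.0, 0.4 → max 1.5
C regrets: 1.2, 0.2, 0.7, 1.0, 1.8 → max 1.8
D regrets: 1.5, 0.3, 1.0, 0.1, 0.0 → max 1.5
E regrets: 0.6, 0.2, 0.1, 0.9, 0.2 → max 0.9
Smallest max regret = 0.9 → E.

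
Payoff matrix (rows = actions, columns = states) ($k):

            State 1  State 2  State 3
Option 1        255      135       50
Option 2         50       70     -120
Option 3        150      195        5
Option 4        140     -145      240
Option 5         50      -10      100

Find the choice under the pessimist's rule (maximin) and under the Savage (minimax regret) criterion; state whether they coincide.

Row minima: Option 1=50, Option 2=-120, Option 3=5, Option 4=-145, Option 5=-10
Best worst-case = 50 → Option 1.
Column bests: State 1=255, State 2=195, State 3=240.
Option 1 regrets: 0, 60, 190 → max 190
Option 2 regrets: 205, 125, 360 → max 360
Option 3 regrets: 105, 0, 235 → max 235
Option 4 regrets: 115, 340, 0 → max 340
Option 5 regrets: 205, 205, 140 → max 205
Smallest max regret = 190 → Option 1.

maximin → Option 1; minimax regret → Option 1 (agree)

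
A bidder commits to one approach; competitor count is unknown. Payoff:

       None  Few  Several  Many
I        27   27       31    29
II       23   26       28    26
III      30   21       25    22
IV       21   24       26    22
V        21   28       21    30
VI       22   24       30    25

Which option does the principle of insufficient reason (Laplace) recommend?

Row averages: I=28.5, II=25.75, III=24.5, IV=23.25, V=25, VI=25.25
Highest average = 28.5 → I.

I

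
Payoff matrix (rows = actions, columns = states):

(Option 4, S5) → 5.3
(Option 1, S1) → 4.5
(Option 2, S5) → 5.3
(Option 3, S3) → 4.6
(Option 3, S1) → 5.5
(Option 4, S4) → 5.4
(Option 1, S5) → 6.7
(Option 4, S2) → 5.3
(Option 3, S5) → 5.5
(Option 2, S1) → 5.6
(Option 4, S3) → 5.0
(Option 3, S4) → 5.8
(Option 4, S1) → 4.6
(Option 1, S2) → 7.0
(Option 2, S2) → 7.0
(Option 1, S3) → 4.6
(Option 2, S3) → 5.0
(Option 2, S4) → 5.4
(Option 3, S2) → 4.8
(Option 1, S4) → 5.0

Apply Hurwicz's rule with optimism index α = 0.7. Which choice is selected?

Option 1: 0.7·7.0 + 0.3·4.5 = 6.25
Option 2: 0.7·7.0 + 0.3·5.0 = 6.4
Option 3: 0.7·5.8 + 0.3·4.6 = 5.44
Option 4: 0.7·5.4 + 0.3·4.6 = 5.16
Highest Hurwicz score = 6.4 → Option 2.

Option 2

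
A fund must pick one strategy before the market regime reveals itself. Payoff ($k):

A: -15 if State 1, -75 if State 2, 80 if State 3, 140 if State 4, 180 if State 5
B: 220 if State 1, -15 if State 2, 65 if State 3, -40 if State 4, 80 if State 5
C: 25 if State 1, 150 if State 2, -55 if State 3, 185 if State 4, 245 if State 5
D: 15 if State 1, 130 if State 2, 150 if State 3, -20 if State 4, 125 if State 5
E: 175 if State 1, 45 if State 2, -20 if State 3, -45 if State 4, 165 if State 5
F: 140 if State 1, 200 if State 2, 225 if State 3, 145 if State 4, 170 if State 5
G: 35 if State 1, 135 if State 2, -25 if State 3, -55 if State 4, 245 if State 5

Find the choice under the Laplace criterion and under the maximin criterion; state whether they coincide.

Row averages: A=62, B=62, C=110, D=80, E=64, F=176, G=67
Highest average = 176 → F.
Row minima: A=-75, B=-40, C=-55, D=-20, E=-45, F=140, G=-55
Best worst-case = 140 → F.

laplace → F; maximin → F (agree)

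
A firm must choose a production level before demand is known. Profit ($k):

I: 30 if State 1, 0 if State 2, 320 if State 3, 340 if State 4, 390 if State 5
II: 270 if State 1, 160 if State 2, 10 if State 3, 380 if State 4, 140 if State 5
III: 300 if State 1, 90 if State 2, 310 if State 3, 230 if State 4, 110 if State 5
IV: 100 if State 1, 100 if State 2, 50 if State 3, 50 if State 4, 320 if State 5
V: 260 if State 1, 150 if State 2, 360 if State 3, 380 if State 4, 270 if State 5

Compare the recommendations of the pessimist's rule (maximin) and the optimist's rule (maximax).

Row minima: I=0, II=10, III=90, IV=50, V=150
Best worst-case = 150 → V.
Row maxima: I=390, II=380, III=310, IV=320, V=380
Best best-case = 390 → I.

maximin → V; maximax → I (disagree)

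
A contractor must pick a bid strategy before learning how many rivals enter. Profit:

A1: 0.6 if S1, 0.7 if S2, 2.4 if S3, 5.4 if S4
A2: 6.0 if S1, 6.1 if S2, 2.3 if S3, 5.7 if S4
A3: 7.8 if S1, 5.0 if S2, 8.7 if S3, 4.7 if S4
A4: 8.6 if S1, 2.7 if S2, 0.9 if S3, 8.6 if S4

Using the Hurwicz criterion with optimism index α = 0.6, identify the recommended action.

A3

A1: 0.6·5.4 + 0.4·0.6 = 3.48
A2: 0.6·6.1 + 0.4·2.3 = 4.58
A3: 0.6·8.7 + 0.4·4.7 = 7.1
A4: 0.6·8.6 + 0.4·0.9 = 5.52
Highest Hurwicz score = 7.1 → A3.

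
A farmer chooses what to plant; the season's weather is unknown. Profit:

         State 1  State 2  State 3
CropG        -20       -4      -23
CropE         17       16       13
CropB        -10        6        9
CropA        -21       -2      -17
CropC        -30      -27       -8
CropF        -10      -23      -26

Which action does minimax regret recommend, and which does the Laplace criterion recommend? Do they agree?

Column bests: State 1=17, State 2=16, State 3=13.
CropG regrets: 37, 20, 36 → max 37
CropE regrets: 0, 0, 0 → max 0
CropB regrets: 27, 10, 4 → max 27
CropA regrets: 38, 18, 30 → max 38
CropC regrets: 47, 43, 21 → max 47
CropF regrets: 27, 39, 39 → max 39
Smallest max regret = 0 → CropE.
Row averages: CropG=-47/3, CropE=46/3, CropB=5/3, CropA=-40/3, CropC=-65/3, CropF=-59/3
Highest average = 46/3 → CropE.

minimax regret → CropE; laplace → CropE (agree)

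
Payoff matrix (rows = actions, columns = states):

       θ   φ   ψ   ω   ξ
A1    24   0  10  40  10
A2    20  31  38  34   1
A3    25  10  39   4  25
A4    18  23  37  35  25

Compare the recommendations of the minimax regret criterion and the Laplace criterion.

Column bests: θ=25, φ=31, ψ=39, ω=40, ξ=25.
A1 regrets: 1, 31, 29, 0, 15 → max 31
A2 regrets: 5, 0, 1, 6, 24 → max 24
A3 regrets: 0, 21, 0, 36, 0 → max 36
A4 regrets: 7, 8, 2, 5, 0 → max 8
Smallest max regret = 8 → A4.
Row averages: A1=16.8, A2=24.8, A3=20.6, A4=27.6
Highest average = 27.6 → A4.

minimax regret → A4; laplace → A4 (agree)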